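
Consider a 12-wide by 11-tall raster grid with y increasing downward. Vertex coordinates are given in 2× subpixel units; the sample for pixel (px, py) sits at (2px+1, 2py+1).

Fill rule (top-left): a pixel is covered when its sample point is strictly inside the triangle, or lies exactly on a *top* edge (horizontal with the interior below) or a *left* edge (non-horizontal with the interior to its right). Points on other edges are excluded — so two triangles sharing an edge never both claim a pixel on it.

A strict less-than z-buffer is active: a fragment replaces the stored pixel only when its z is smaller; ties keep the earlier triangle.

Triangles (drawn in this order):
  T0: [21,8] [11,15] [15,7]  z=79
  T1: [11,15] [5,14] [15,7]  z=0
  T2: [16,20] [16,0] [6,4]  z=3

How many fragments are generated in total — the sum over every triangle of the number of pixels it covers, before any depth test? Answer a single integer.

T0:
  2·area = 52
  edge (21, 8)→(11, 15): d=(-10,7) right/bottom  bias=-1
  edge (11, 15)→(15, 7): d=(4,-8) top-left  bias=+0
  edge (15, 7)→(21, 8): d=(6,1) right/bottom  bias=-1
    (8,1)@(17, 3): e=[78,0,-26] → ·  [on edge]
    (1,2)@(3, 5): e=[156,-104,0] → ·  [on edge]
    (7,3)@(15, 7): e=[52,0,0] → ·  [on edge]
    (7,4)@(15, 9): e=[32,8,12] → #
    (8,4)@(17, 9): e=[18,24,10] → #
    (9,4)@(19, 9): e=[4,40,8] → #
    (10,4)@(21, 9): e=[-10,56,6] → ·
    (6,5)@(13, 11): e=[26,0,26] → #  [on edge]
    (8,5)@(17, 11): e=[-2,32,22] → ·
    (9,5)@(19, 11): e=[-16,48,20] → ·
    (6,6)@(13, 13): e=[6,8,38] → #
    (7,6)@(15, 13): e=[-8,24,36] → ·
    (5,7)@(11, 15): e=[0,0,52] → ·  [on edge]
    (4,9)@(9, 19): e=[-26,0,78] → ·  [on edge]
  covered (6 px):
    · · · · · · · · · · · ·
    · · · · · · · · · · · ·
    · · · · · · · · · · · ·
    · · · · · · · · · · · ·
    · · · · · · · # # # · ·
    · · · · · · # # · · · ·
    · · · · · · # · · · · ·
    · · · · · · · · · · · ·
    · · · · · · · · · · · ·
    · · · · · · · · · · · ·
    · · · · · · · · · · · ·
T1:
  2·area = 52
  edge (11, 15)→(5, 14): d=(-6,-1) top-left  bias=+0
  edge (5, 14)→(15, 7): d=(10,-7) top-left  bias=+0
  edge (15, 7)→(11, 15): d=(-4,8) right/bottom  bias=-1
    (8,1)@(17, 3): e=[78,-26,0] → ·  [on edge]
    (7,3)@(15, 7): e=[52,0,0] → ·  [on edge]
    (6,4)@(13, 9): e=[38,6,8] → #
    (7,4)@(15, 9): e=[40,20,-8] → ·
    (5,5)@(11, 11): e=[24,12,16] → #
    (6,5)@(13, 11): e=[26,26,0] → ·  [on edge]
    (3,6)@(7, 13): e=[8,4,40] → #
    (4,6)@(9, 13): e=[10,18,24] → #
    (6,6)@(13, 13): e=[14,46,-8] → ·
    (3,7)@(7, 15): e=[-4,24,32] → ·
    (4,7)@(9, 15): e=[-2,38,16] → ·
    (5,7)@(11, 15): e=[0,52,0] → ·  [on edge]
    (11,8)@(23, 17): e=[0,156,-104] → ·  [on edge]
    (4,9)@(9, 19): e=[-26,78,0] → ·  [on edge]
  covered (5 px):
    · · · · · · · · · · · ·
    · · · · · · · · · · · ·
    · · · · · · · · · · · ·
    · · · · · · · · · · · ·
    · · · · · · # · · · · ·
    · · · · · # · · · · · ·
    · · · # # # · · · · · ·
    · · · · · · · · · · · ·
    · · · · · · · · · · · ·
    · · · · · · · · · · · ·
    · · · · · · · · · · · ·
T2:
  2·area = 200  (B↔C swapped to make it positive)
  edge (16, 20)→(6, 4): d=(-10,-16) top-left  bias=+0
  edge (6, 4)→(16, 0): d=(10,-4) top-left  bias=+0
  edge (16, 0)→(16, 20): d=(0,20) right/bottom  bias=-1
    (7,0)@(15, 1): e=[174,6,20] → #
    (8,0)@(17, 1): e=[206,14,-20] → ·
    (4,1)@(9, 3): e=[58,2,140] → #
    (5,1)@(11, 3): e=[90,10,100] → #
    (6,1)@(13, 3): e=[122,18,60] → #
    (8,1)@(17, 3): e=[186,34,-20] → ·
    (3,2)@(7, 5): e=[6,14,180] → #
    (8,2)@(17, 5): e=[166,54,-20] → ·
    (3,3)@(7, 7): e=[-14,34,180] → ·
    (4,3)@(9, 7): e=[18,42,140] → #
    (8,3)@(17, 7): e=[146,74,-20] → ·
    (4,4)@(9, 9): e=[-2,62,140] → ·
  covered (25 px):
    · · · · · · · # · · · ·
    · · · · # # # # · · · ·
    · · · # # # # # · · · ·
    · · · · # # # # · · · ·
    · · · · · # # # · · · ·
    · · · · · # # # · · · ·
    · · · · · · # # · · · ·
    · · · · · · # # · · · ·
    · · · · · · · # · · · ·
    · · · · · · · · · · · ·
    · · · · · · · · · · · ·

Final: 36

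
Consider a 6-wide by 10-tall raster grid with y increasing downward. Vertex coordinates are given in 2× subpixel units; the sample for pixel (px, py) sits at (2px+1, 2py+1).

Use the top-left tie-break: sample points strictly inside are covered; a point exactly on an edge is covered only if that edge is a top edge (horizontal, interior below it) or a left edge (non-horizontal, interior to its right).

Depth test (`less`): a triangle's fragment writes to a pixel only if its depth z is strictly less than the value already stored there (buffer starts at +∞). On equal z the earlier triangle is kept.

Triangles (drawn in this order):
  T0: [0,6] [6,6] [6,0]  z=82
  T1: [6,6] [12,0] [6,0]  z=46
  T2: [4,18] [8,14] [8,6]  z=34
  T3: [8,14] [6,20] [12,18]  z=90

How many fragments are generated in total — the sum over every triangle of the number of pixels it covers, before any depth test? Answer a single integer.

T0:
  2·area = 36  (B↔C swapped to make it positive)
  edge (0, 6)→(6, 0): d=(6,-6) top-left  bias=+0
  edge (6, 0)→(6, 6): d=(0,6) right/bottom  bias=-1
  edge (6, 6)→(0, 6): d=(-6,0) right/bottom  bias=-1
    (2,0)@(5, 1): e=[0,6,30] → #  [on edge]
    (3,0)@(7, 1): e=[12,-6,30] → ·
    (1,1)@(3, 3): e=[0,18,18] → #  [on edge]
    (3,1)@(7, 3): e=[24,-6,18] → ·
    (0,2)@(1, 5): e=[0,30,6] → #  [on edge]
    (3,2)@(7, 5): e=[36,-6,6] → ·
    (0,3)@(1, 7): e=[12,30,-6] → ·
    (1,3)@(3, 7): e=[24,18,-6] → ·
    (2,3)@(5, 7): e=[36,6,-6] → ·
  covered (6 px):
    · · # · · ·
    · # # · · ·
    # # # · · ·
    · · · · · ·
    · · · · · ·
    · · · · · ·
    · · · · · ·
    · · · · · ·
    · · · · · ·
    · · · · · ·
T1:
  2·area = 36  (B↔C swapped to make it positive)
  edge (6, 6)→(6, 0): d=(0,-6) top-left  bias=+0
  edge (6, 0)→(12, 0): d=(6,0) top-left  bias=+0
  edge (12, 0)→(6, 6): d=(-6,6) right/bottom  bias=-1
    (3,0)@(7, 1): e=[6,6,24] → #
    (4,0)@(9, 1): e=[18,6,12] → #
    (5,0)@(11, 1): e=[30,6,0] → ·  [on edge]
    (3,1)@(7, 3): e=[6,18,12] → #
    (4,1)@(9, 3): e=[18,18,0] → ·  [on edge]
    (3,2)@(7, 5): e=[6,30,0] → ·  [on edge]
    (2,3)@(5, 7): e=[-6,42,0] → ·  [on edge]
    (1,4)@(3, 9): e=[-18,54,0] → ·  [on edge]
    (0,5)@(1, 11): e=[-30,66,0] → ·  [on edge]
  covered (3 px):
    · · · # # ·
    · · · # · ·
    · · · · · ·
    · · · · · ·
    · · · · · ·
    · · · · · ·
    · · · · · ·
    · · · · · ·
    · · · · · ·
    · · · · · ·
T2:
  2·area = 32  (B↔C swapped to make it positive)
  edge (4, 18)→(8, 6): d=(4,-12) top-left  bias=+0
  edge (8, 6)→(8, 14): d=(0,8) right/bottom  bias=-1
  edge (8, 14)→(4, 18): d=(-4,4) right/bottom  bias=-1
    (4,1)@(9, 3): e=[0,-8,40] → ·  [on edge]
    (3,4)@(7, 9): e=[0,8,24] → #  [on edge]
    (4,4)@(9, 9): e=[24,-8,16] → ·
    (3,5)@(7, 11): e=[8,8,16] → #
    (4,5)@(9, 11): e=[32,-8,8] → ·
    (5,5)@(11, 11): e=[56,-24,0] → ·  [on edge]
    (3,6)@(7, 13): e=[16,8,8] → #
    (4,6)@(9, 13): e=[40,-8,0] → ·  [on edge]
    (2,7)@(5, 15): e=[0,24,8] → #  [on edge]
    (3,7)@(7, 15): e=[24,8,0] → ·  [on edge]
    (2,8)@(5, 17): e=[8,24,0] → ·  [on edge]
    (1,9)@(3, 19): e=[-8,40,0] → ·  [on edge]
  covered (4 px):
    · · · · · ·
    · · · · · ·
    · · · · · ·
    · · · · · ·
    · · · # · ·
    · · · # · ·
    · · · # · ·
    · · # · · ·
    · · · · · ·
    · · · · · ·
T3:
  2·area = 32  (B↔C swapped to make it positive)
  edge (8, 14)→(12, 18): d=(4,4) right/bottom  bias=-1
  edge (12, 18)→(6, 20): d=(-6,2) right/bottom  bias=-1
  edge (6, 20)→(8, 14): d=(2,-6) top-left  bias=+0
    (5,2)@(11, 5): e=[-48,80,0] → ·  [on edge]
    (0,3)@(1, 7): e=[0,88,-56] → ·  [on edge]
    (1,4)@(3, 9): e=[0,72,-40] → ·  [on edge]
    (2,5)@(5, 11): e=[0,56,-24] → ·  [on edge]
    (4,5)@(9, 11): e=[-16,48,0] → ·  [on edge]
    (3,6)@(7, 13): e=[0,40,-8] → ·  [on edge]
    (4,7)@(9, 15): e=[0,24,8] → ·  [on edge]
    (3,8)@(7, 17): e=[16,16,0] → #  [on edge]
    (4,8)@(9, 17): e=[8,12,12] → #
    (5,8)@(11, 17): e=[0,8,24] → ·  [on edge]
    (3,9)@(7, 19): e=[24,4,4] → #
    (4,9)@(9, 19): e=[16,0,16] → ·  [on edge]
  covered (3 px):
    · · · · · ·
    · · · · · ·
    · · · · · ·
    · · · · · ·
    · · · · · ·
    · · · · · ·
    · · · · · ·
    · · · · · ·
    · · · # # ·
    · · · # · ·

Result: 16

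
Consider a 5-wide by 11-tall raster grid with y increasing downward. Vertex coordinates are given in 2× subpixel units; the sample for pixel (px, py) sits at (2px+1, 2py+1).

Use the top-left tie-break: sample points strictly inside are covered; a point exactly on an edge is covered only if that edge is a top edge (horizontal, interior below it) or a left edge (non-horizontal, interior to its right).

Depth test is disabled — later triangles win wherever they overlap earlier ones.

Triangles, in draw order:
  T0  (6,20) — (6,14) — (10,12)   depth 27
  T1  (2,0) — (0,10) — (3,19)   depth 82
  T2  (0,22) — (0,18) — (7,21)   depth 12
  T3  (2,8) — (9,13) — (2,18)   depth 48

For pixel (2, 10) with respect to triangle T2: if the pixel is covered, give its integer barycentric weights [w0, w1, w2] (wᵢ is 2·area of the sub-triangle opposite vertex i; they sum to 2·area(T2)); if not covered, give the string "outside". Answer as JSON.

T0:
  2·area = 24
  edge (6, 20)→(6, 14): d=(0,-6) top-left  bias=+0
  edge (6, 14)→(10, 12): d=(4,-2) top-left  bias=+0
  edge (10, 12)→(6, 20): d=(-4,8) right/bottom  bias=-1
    (4,6)@(9, 13): e=[18,2,4] → X
    (3,7)@(7, 15): e=[6,6,12] → X
    (4,7)@(9, 15): e=[18,10,-4] → .
    (3,8)@(7, 17): e=[6,14,4] → X
    (4,8)@(9, 17): e=[18,18,-12] → .
    (3,9)@(7, 19): e=[6,22,-4] → .
  covered (3 px):
    . . . . .
    . . . . .
    . . . . .
    . . . . .
    . . . . .
    . . . . .
    . . . . X
    . . . X .
    . . . X .
    . . . . .
    . . . . .
T1:
  2·area = 48  (B↔C swapped to make it positive)
  edge (2, 0)→(3, 19): d=(1,19) right/bottom  bias=-1
  edge (3, 19)→(0, 10): d=(-3,-9) top-left  bias=+0
  edge (0, 10)→(2, 0): d=(2,-10) top-left  bias=+0
    (0,2)@(1, 5): e=[24,24,0] → X  [on edge]
    (1,2)@(3, 5): e=[-14,42,20] → .
    (0,3)@(1, 7): e=[26,18,4] → X
    (1,3)@(3, 7): e=[-12,36,24] → .
    (0,4)@(1, 9): e=[28,12,8] → X
    (1,4)@(3, 9): e=[-10,30,28] → .
    (0,5)@(1, 11): e=[30,6,12] → X
    (1,5)@(3, 11): e=[-8,24,32] → .
    (0,6)@(1, 13): e=[32,0,16] → X  [on edge]
    (1,6)@(3, 13): e=[-6,18,36] → .
    (0,7)@(1, 15): e=[34,-6,20] → .
    (1,9)@(3, 19): e=[0,0,48] → .  [on edge]
  covered (5 px):
    . . . . .
    . . . . .
    X . . . .
    X . . . .
    X . . . .
    X . . . .
    X . . . .
    . . . . .
    . . . . .
    . . . . .
    . . . . .
T2:
  2·area = 28
  edge (0, 22)→(0, 18): d=(0,-4) top-left  bias=+0
  edge (0, 18)→(7, 21): d=(7,3) right/bottom  bias=-1
  edge (7, 21)→(0, 22): d=(-7,1) right/bottom  bias=-1
    (0,9)@(1, 19): e=[4,4,20] → X
    (1,9)@(3, 19): e=[12,-2,18] → .
    (0,10)@(1, 21): e=[4,18,6] → X
    (1,10)@(3, 21): e=[12,12,4] → X
    (2,10)@(5, 21): e=[20,6,2] → X
    (3,10)@(7, 21): e=[28,0,0] → .  [on edge]
  covered (4 px):
    . . . . .
    . . . . .
    . . . . .
    . . . . .
    . . . . .
    . . . . .
    . . . . .
    . . . . .
    . . . . .
    X . . . .
    X X X . .
T3:
  2·area = 70
  edge (2, 8)→(9, 13): d=(7,5) right/bottom  bias=-1
  edge (9, 13)→(2, 18): d=(-7,5) right/bottom  bias=-1
  edge (2, 18)→(2, 8): d=(0,-10) top-left  bias=+0
    (1,4)@(3, 9): e=[2,58,10] → X
    (2,4)@(5, 9): e=[-8,48,30] → .
    (1,5)@(3, 11): e=[16,44,10] → X
    (2,5)@(5, 11): e=[6,34,30] → X
    (3,5)@(7, 11): e=[-4,24,50] → .
    (1,6)@(3, 13): e=[30,30,10] → X
    (3,6)@(7, 13): e=[10,10,50] → X
    (4,6)@(9, 13): e=[0,0,70] → .  [on edge]
    (1,7)@(3, 15): e=[44,16,10] → X
    (3,7)@(7, 15): e=[24,-4,50] → .
    (1,8)@(3, 17): e=[58,2,10] → X
    (2,8)@(5, 17): e=[48,-8,30] → .
  covered (9 px):
    . . . . .
    . . . . .
    . . . . .
    . . . . .
    . X . . .
    . X X . .
    . X X X .
    . X X . .
    . X . . .
    . . . . .
    . . . . .

Result: [6,2,20]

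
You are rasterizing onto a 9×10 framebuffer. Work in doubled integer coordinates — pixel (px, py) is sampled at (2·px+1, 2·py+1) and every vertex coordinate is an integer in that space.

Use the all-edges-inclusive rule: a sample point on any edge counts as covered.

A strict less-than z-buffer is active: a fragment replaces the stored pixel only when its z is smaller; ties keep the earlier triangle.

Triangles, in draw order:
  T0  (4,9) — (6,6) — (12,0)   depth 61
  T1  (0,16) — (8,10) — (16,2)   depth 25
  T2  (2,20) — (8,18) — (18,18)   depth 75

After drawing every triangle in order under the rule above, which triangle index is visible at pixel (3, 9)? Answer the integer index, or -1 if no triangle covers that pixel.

T0:
  2·area = 6
  edge (4, 9)→(6, 6): d=(2,-3) inclusive
  edge (6, 6)→(12, 0): d=(6,-6) inclusive
  edge (12, 0)→(4, 9): d=(-8,9) inclusive
    (5,0)@(11, 1): e=[5,0,1] → #  [on edge]
    (6,0)@(13, 1): e=[11,12,-17] → ·
    (4,1)@(9, 3): e=[3,0,3] → #  [on edge]
    (5,1)@(11, 3): e=[9,12,-15] → ·
    (3,2)@(7, 5): e=[1,0,5] → #  [on edge]
    (4,2)@(9, 5): e=[7,12,-13] → ·
    (2,3)@(5, 7): e=[-1,0,7] → ·  [on edge]
    (3,3)@(7, 7): e=[5,12,-11] → ·
    (1,4)@(3, 9): e=[-3,0,9] → ·  [on edge]
    (0,5)@(1, 11): e=[-5,0,11] → ·  [on edge]
  covered (3 px):
    · · · · · # · · ·
    · · · · # · · · ·
    · · · # · · · · ·
    · · · · · · · · ·
    · · · · · · · · ·
    · · · · · · · · ·
    · · · · · · · · ·
    · · · · · · · · ·
    · · · · · · · · ·
    · · · · · · · · ·
T1:
  2·area = 16  (B↔C swapped to make it positive)
  edge (0, 16)→(16, 2): d=(16,-14) inclusive
  edge (16, 2)→(8, 10): d=(-8,8) inclusive
  edge (8, 10)→(0, 16): d=(-8,6) inclusive
    (8,0)@(17, 1): e=[-2,0,18] → ·  [on edge]
    (7,1)@(15, 3): e=[2,0,14] → #  [on edge]
    (8,1)@(17, 3): e=[30,-16,2] → ·
    (6,2)@(13, 5): e=[6,0,10] → #  [on edge]
    (7,2)@(15, 5): e=[34,-16,-2] → ·
    (5,3)@(11, 7): e=[10,0,6] → #  [on edge]
    (6,3)@(13, 7): e=[38,-16,-6] → ·
    (4,4)@(9, 9): e=[14,0,2] → #  [on edge]
    (5,4)@(11, 9): e=[42,-16,-10] → ·
    (3,5)@(7, 11): e=[18,0,-2] → ·  [on edge]
    (4,5)@(9, 11): e=[46,-16,-14] → ·
    (2,6)@(5, 13): e=[22,0,-6] → ·  [on edge]
    (1,7)@(3, 15): e=[26,0,-10] → ·  [on edge]
    (0,8)@(1, 17): e=[30,0,-14] → ·  [on edge]
  covered (4 px):
    · · · · · · · · ·
    · · · · · · · # ·
    · · · · · · # · ·
    · · · · · # · · ·
    · · · · # · · · ·
    · · · · · · · · ·
    · · · · · · · · ·
    · · · · · · · · ·
    · · · · · · · · ·
    · · · · · · · · ·
T2:
  2·area = 20
  edge (2, 20)→(8, 18): d=(6,-2) inclusive
  edge (8, 18)→(18, 18): d=(10,0) inclusive
  edge (18, 18)→(2, 20): d=(-16,2) inclusive
    (8,7)@(17, 15): e=[0,-30,50] → ·  [on edge]
    (5,8)@(11, 17): e=[0,-10,30] → ·  [on edge]
    (2,9)@(5, 19): e=[0,10,10] → #  [on edge]
    (3,9)@(7, 19): e=[4,10,6] → #
    (4,9)@(9, 19): e=[8,10,2] → #
    (5,9)@(11, 19): e=[12,10,-2] → ·
  covered (3 px):
    · · · · · · · · ·
    · · · · · · · · ·
    · · · · · · · · ·
    · · · · · · · · ·
    · · · · · · · · ·
    · · · · · · · · ·
    · · · · · · · · ·
    · · · · · · · · ·
    · · · · · · · · ·
    · · # # # · · · ·

Z-buffer (winner per pixel, '.' = empty):
  . . . . . 0 . . .
  . . . . 0 . . 1 .
  . . . 0 . . 1 . .
  . . . . . 1 . . .
  . . . . 1 . . . .
  . . . . . . . . .
  . . . . . . . . .
  . . . . . . . . .
  . . . . . . . . .
  . . 2 2 2 . . . .

Result: 2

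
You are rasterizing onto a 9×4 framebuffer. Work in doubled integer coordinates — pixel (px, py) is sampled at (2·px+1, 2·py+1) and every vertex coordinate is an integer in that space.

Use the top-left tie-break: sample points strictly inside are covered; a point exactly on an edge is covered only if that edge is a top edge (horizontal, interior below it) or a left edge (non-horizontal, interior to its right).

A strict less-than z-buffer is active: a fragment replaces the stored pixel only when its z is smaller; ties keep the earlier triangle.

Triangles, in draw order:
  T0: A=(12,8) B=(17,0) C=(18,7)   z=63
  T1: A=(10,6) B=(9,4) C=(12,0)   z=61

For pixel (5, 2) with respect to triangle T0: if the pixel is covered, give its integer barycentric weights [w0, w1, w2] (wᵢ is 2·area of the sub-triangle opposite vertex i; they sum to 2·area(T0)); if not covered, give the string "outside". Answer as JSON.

T0:
  2·area = 43
  edge (12, 8)→(17, 0): d=(5,-8) top-left  bias=+0
  edge (17, 0)→(18, 7): d=(1,7) right/bottom  bias=-1
  edge (18, 7)→(12, 8): d=(-6,1) right/bottom  bias=-1
    (8,0)@(17, 1): e=[5,1,37] → █
    (8,1)@(17, 3): e=[15,3,25] → █
    (7,2)@(15, 5): e=[9,19,15] → █
    (6,3)@(13, 7): e=[3,35,5] → █
  covered (7 px):
    · · · · · · · · █
    · · · · · · · · █
    · · · · · · · █ █
    · · · · · · █ █ █
T1:
  2·area = 10
  edge (10, 6)→(9, 4): d=(-1,-2) top-left  bias=+0
  edge (9, 4)→(12, 0): d=(3,-4) top-left  bias=+0
  edge (12, 0)→(10, 6): d=(-2,6) right/bottom  bias=-1
    (5,1)@(11, 3): e=[5,5,0] → ·  [on edge]
  covered (0 px):
    · · · · · · · · ·
    · · · · · · · · ·
    · · · · · · · · ·
    · · · · · · · · ·

Answer: "outside"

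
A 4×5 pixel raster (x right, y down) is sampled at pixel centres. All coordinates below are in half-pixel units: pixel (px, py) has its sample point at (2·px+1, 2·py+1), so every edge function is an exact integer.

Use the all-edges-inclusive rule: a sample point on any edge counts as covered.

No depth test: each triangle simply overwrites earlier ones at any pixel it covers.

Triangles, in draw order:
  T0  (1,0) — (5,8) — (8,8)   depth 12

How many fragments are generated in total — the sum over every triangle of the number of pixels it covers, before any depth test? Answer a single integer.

T0:
  2·area = 24  (B↔C swapped to make it positive)
  edge (1, 0)→(8, 8): d=(7,8) inclusive
  edge (8, 8)→(5, 8): d=(-3,0) inclusive
  edge (5, 8)→(1, 0): d=(-4,-8) inclusive
    (1,1)@(3, 3): e=[5,15,4] → #
    (2,1)@(5, 3): e=[-11,15,20] → ·
    (1,2)@(3, 5): e=[19,9,-4] → ·
    (2,2)@(5, 5): e=[3,9,12] → #
    (3,2)@(7, 5): e=[-13,9,28] → ·
    (2,3)@(5, 7): e=[17,3,4] → #
    (3,3)@(7, 7): e=[1,3,20] → #
    (2,4)@(5, 9): e=[31,-3,-4] → ·
    (3,4)@(7, 9): e=[15,-3,12] → ·
  covered (4 px):
    · · · ·
    · # · ·
    · · # ·
    · · # #
    · · · ·

Final: 4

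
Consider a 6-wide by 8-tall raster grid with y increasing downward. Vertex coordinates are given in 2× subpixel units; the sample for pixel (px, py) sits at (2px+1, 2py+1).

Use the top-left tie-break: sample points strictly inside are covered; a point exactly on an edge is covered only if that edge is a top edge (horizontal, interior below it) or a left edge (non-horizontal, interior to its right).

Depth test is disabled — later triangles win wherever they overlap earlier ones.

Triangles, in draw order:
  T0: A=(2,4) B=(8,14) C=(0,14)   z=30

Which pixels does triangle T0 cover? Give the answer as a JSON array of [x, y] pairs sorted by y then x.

T0:
  2·area = 80
  edge (2, 4)→(8, 14): d=(6,10) right/bottom  bias=-1
  edge (8, 14)→(0, 14): d=(-8,0) right/bottom  bias=-1
  edge (0, 14)→(2, 4): d=(2,-10) top-left  bias=+0
    (1,3)@(3, 7): e=[8,56,16] → X
    (2,3)@(5, 7): e=[-12,56,36] → .
    (0,4)@(1, 9): e=[40,40,0] → X  [on edge]
    (2,4)@(5, 9): e=[0,40,40] → .  [on edge]
    (0,5)@(1, 11): e=[52,24,4] → X
    (2,5)@(5, 11): e=[12,24,44] → X
    (3,5)@(7, 11): e=[-8,24,64] → .
    (0,6)@(1, 13): e=[64,8,8] → X
    (3,6)@(7, 13): e=[4,8,68] → X
    (4,6)@(9, 13): e=[-16,8,88] → .
    (0,7)@(1, 15): e=[76,-8,12] → .
    (1,7)@(3, 15): e=[56,-8,32] → .
  covered (10 px):
    . . . . . .
    . . . . . .
    . . . . . .
    . X . . . .
    X X . . . .
    X X X . . .
    X X X X . .
    . . . . . .

Result: [[1,3],[0,4],[1,4],[0,5],[1,5],[2,5],[0,6],[1,6],[2,6],[3,6]]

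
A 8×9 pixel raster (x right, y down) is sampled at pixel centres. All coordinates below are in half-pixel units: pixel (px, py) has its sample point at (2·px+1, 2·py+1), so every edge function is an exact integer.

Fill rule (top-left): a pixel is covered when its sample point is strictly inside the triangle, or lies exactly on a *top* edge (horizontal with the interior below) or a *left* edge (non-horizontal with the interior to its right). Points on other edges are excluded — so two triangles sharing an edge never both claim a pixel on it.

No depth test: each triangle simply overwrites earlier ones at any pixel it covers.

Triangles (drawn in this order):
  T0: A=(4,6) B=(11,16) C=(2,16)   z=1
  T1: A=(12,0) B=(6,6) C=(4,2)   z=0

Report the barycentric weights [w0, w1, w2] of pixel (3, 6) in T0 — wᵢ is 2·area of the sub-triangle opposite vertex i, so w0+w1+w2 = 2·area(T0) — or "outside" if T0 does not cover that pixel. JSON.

T0:
  2·area = 90
  edge (4, 6)→(11, 16): d=(7,10) right/bottom  bias=-1
  edge (11, 16)→(2, 16): d=(-9,0) right/bottom  bias=-1
  edge (2, 16)→(4, 6): d=(2,-10) top-left  bias=+0
    (2,0)@(5, 1): e=[-45,135,0] → ·  [on edge]
    (2,4)@(5, 9): e=[11,63,16] → #
    (3,4)@(7, 9): e=[-9,63,36] → ·
    (1,5)@(3, 11): e=[45,45,0] → #  [on edge]
    (3,5)@(7, 11): e=[5,45,40] → #
    (4,5)@(9, 11): e=[-15,45,60] → ·
    (1,6)@(3, 13): e=[59,27,4] → #
    (4,6)@(9, 13): e=[-1,27,64] → ·
    (1,7)@(3, 15): e=[73,9,8] → #
    (4,7)@(9, 15): e=[13,9,68] → #
    (5,7)@(11, 15): e=[-7,9,88] → ·
    (1,8)@(3, 17): e=[87,-9,12] → ·
  covered (11 px):
    · · · · · · · ·
    · · · · · · · ·
    · · · · · · · ·
    · · · · · · · ·
    · · # · · · · ·
    · # # # · · · ·
    · # # # · · · ·
    · # # # # · · ·
    · · · · · · · ·
T1:
  2·area = 36
  edge (12, 0)→(6, 6): d=(-6,6) right/bottom  bias=-1
  edge (6, 6)→(4, 2): d=(-2,-4) top-left  bias=+0
  edge (4, 2)→(12, 0): d=(8,-2) top-left  bias=+0
    (4,0)@(9, 1): e=[12,22,2] → #
    (5,0)@(11, 1): e=[0,30,6] → ·  [on edge]
    (2,1)@(5, 3): e=[24,2,10] → #
    (3,1)@(7, 3): e=[12,10,14] → #
    (4,1)@(9, 3): e=[0,18,18] → ·  [on edge]
    (2,2)@(5, 5): e=[12,-2,26] → ·
    (3,2)@(7, 5): e=[0,6,30] → ·  [on edge]
    (2,3)@(5, 7): e=[0,-6,42] → ·  [on edge]
    (1,4)@(3, 9): e=[0,-18,54] → ·  [on edge]
    (0,5)@(1, 11): e=[0,-30,66] → ·  [on edge]
  covered (3 px):
    · · · · # · · ·
    · · # # · · · ·
    · · · · · · · ·
    · · · · · · · ·
    · · · · · · · ·
    · · · · · · · ·
    · · · · · · · ·
    · · · · · · · ·
    · · · · · · · ·

Result: [27,44,19]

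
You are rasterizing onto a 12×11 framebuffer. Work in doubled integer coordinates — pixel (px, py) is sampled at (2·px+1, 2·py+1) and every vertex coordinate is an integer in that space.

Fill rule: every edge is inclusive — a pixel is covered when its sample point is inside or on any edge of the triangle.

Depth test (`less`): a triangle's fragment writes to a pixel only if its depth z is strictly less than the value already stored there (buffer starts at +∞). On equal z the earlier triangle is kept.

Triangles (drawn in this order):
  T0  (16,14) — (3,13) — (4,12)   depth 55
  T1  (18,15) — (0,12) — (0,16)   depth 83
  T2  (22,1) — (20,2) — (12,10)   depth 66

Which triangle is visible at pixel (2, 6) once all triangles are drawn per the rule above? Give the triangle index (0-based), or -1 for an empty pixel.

T0:
  2·area = 14
  edge (16, 14)→(3, 13): d=(-13,-1) inclusive
  edge (3, 13)→(4, 12): d=(1,-1) inclusive
  edge (4, 12)→(16, 14): d=(12,2) inclusive
    (7,0)@(15, 1): e=[168,0,-154] → ·  [on edge]
    (6,1)@(13, 3): e=[140,0,-126] → ·  [on edge]
    (5,2)@(11, 5): e=[112,0,-98] → ·  [on edge]
    (4,3)@(9, 7): e=[84,0,-70] → ·  [on edge]
    (3,4)@(7, 9): e=[56,0,-42] → ·  [on edge]
    (2,5)@(5, 11): e=[28,0,-14] → ·  [on edge]
    (1,6)@(3, 13): e=[0,0,14] → █  [on edge]
    (2,6)@(5, 13): e=[2,2,10] → █
    (3,6)@(7, 13): e=[4,4,6] → █
    (4,6)@(9, 13): e=[6,6,2] → █
    (5,6)@(11, 13): e=[8,8,-2] → ·
    (0,7)@(1, 15): e=[-28,0,42] → ·  [on edge]
  covered (4 px):
    · · · · · · · · · · · ·
    · · · · · · · · · · · ·
    · · · · · · · · · · · ·
    · · · · · · · · · · · ·
    · · · · · · · · · · · ·
    · · · · · · · · · · · ·
    · █ █ █ █ · · · · · · ·
    · · · · · · · · · · · ·
    · · · · · · · · · · · ·
    · · · · · · · · · · · ·
    · · · · · · · · · · · ·
T1:
  2·area = 72  (B↔C swapped to make it positive)
  edge (18, 15)→(0, 16): d=(-18,1) inclusive
  edge (0, 16)→(0, 12): d=(0,-4) inclusive
  edge (0, 12)→(18, 15): d=(18,3) inclusive
    (0,6)@(1, 13): e=[53,4,15] → █
    (1,6)@(3, 13): e=[51,12,9] → █
    (2,6)@(5, 13): e=[49,20,3] → █
    (3,6)@(7, 13): e=[47,28,-3] → ·
    (0,7)@(1, 15): e=[17,4,51] → █
    (3,7)@(7, 15): e=[11,28,33] → █
    (4,7)@(9, 15): e=[9,36,27] → █
    (5,7)@(11, 15): e=[7,44,21] → █
    (6,7)@(13, 15): e=[5,52,15] → █
    (7,7)@(15, 15): e=[3,60,9] → █
    (8,7)@(17, 15): e=[1,68,3] → █
    (9,7)@(19, 15): e=[-1,76,-3] → ·
  covered (12 px):
    · · · · · · · · · · · ·
    · · · · · · · · · · · ·
    · · · · · · · · · · · ·
    · · · · · · · · · · · ·
    · · · · · · · · · · · ·
    · · · · · · · · · · · ·
    █ █ █ · · · · · · · · ·
    █ █ █ █ █ █ █ █ █ · · ·
    · · · · · · · · · · · ·
    · · · · · · · · · · · ·
    · · · · · · · · · · · ·
T2:
  2·area = 8  (B↔C swapped to make it positive)
  edge (22, 1)→(12, 10): d=(-10,9) inclusive
  edge (12, 10)→(20, 2): d=(8,-8) inclusive
  edge (20, 2)→(22, 1): d=(2,-1) inclusive
    (10,0)@(21, 1): e=[9,0,-1] → ·  [on edge]
    (9,1)@(19, 3): e=[7,0,1] → █  [on edge]
    (10,1)@(21, 3): e=[-11,16,3] → ·
    (8,2)@(17, 5): e=[5,0,3] → █  [on edge]
    (9,2)@(19, 5): e=[-13,16,5] → ·
    (7,3)@(15, 7): e=[3,0,5] → █  [on edge]
    (8,3)@(17, 7): e=[-15,16,7] → ·
    (6,4)@(13, 9): e=[1,0,7] → █  [on edge]
    (7,4)@(15, 9): e=[-17,16,9] → ·
    (5,5)@(11, 11): e=[-1,0,9] → ·  [on edge]
    (6,5)@(13, 11): e=[-19,16,11] → ·
    (4,6)@(9, 13): e=[-3,0,11] → ·  [on edge]
    (3,7)@(7, 15): e=[-5,0,13] → ·  [on edge]
    (2,8)@(5, 17): e=[-7,0,15] → ·  [on edge]
    (1,9)@(3, 19): e=[-9,0,17] → ·  [on edge]
    (0,10)@(1, 21): e=[-11,0,19] → ·  [on edge]
  covered (4 px):
    · · · · · · · · · · · ·
    · · · · · · · · · █ · ·
    · · · · · · · · █ · · ·
    · · · · · · · █ · · · ·
    · · · · · · █ · · · · ·
    · · · · · · · · · · · ·
    · · · · · · · · · · · ·
    · · · · · · · · · · · ·
    · · · · · · · · · · · ·
    · · · · · · · · · · · ·
    · · · · · · · · · · · ·

Z-buffer (winner per pixel, '.' = empty):
  . . . . . . . . . . . .
  . . . . . . . . . 2 . .
  . . . . . . . . 2 . . .
  . . . . . . . 2 . . . .
  . . . . . . 2 . . . . .
  . . . . . . . . . . . .
  1 0 0 0 0 . . . . . . .
  1 1 1 1 1 1 1 1 1 . . .
  . . . . . . . . . . . .
  . . . . . . . . . . . .
  . . . . . . . . . . . .

Answer: 0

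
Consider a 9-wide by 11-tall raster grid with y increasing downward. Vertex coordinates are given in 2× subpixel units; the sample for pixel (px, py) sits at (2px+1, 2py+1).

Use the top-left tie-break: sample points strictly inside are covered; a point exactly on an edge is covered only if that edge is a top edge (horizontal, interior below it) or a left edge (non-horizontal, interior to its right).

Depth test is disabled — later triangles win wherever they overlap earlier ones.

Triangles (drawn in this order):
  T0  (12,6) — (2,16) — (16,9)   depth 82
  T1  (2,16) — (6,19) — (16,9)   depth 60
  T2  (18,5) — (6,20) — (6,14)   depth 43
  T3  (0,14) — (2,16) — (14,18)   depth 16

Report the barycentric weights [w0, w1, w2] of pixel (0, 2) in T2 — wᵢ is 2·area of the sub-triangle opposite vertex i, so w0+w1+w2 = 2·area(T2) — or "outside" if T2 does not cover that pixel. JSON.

T0:
  2·area = 70  (B↔C swapped to make it positive)
  edge (12, 6)→(16, 9): d=(4,3) right/bottom  bias=-1
  edge (16, 9)→(2, 16): d=(-14,7) right/bottom  bias=-1
  edge (2, 16)→(12, 6): d=(10,-10) top-left  bias=+0
    (8,0)@(17, 1): e=[-35,105,0] → .  [on edge]
    (7,1)@(15, 3): e=[-21,91,0] → .  [on edge]
    (6,2)@(13, 5): e=[-7,77,0] → .  [on edge]
    (5,3)@(11, 7): e=[7,63,0] → X  [on edge]
    (6,3)@(13, 7): e=[1,49,20] → X
    (7,3)@(15, 7): e=[-5,35,40] → .
    (4,4)@(9, 9): e=[21,49,0] → X  [on edge]
    (7,4)@(15, 9): e=[3,7,60] → X
    (8,4)@(17, 9): e=[-3,-7,80] → .
    (3,5)@(7, 11): e=[35,35,0] → X  [on edge]
    (6,5)@(13, 11): e=[17,-7,60] → .
    (7,5)@(15, 11): e=[11,-21,80] → .
    (2,6)@(5, 13): e=[49,21,0] → X  [on edge]
    (1,7)@(3, 15): e=[63,7,0] → X  [on edge]
    (0,8)@(1, 17): e=[77,-7,0] → .  [on edge]
  covered (12 px):
    . . . . . . . . .
    . . . . . . . . .
    . . . . . . . . .
    . . . . . X X . .
    . . . . X X X X .
    . . . X X X . . .
    . . X X . . . . .
    . X . . . . . . .
    . . . . . . . . .
    . . . . . . . . .
    . . . . . . . . .
T1:
  2·area = 70  (B↔C swapped to make it positive)
  edge (2, 16)→(16, 9): d=(14,-7) top-left  bias=+0
  edge (16, 9)→(6, 19): d=(-10,10) right/bottom  bias=-1
  edge (6, 19)→(2, 16): d=(-4,-3) top-left  bias=+0
    (6,5)@(13, 11): e=[7,10,53] → X
    (7,5)@(15, 11): e=[21,-10,59] → .
    (4,6)@(9, 13): e=[7,30,33] → X
    (5,6)@(11, 13): e=[21,10,39] → X
    (6,6)@(13, 13): e=[35,-10,45] → .
    (2,7)@(5, 15): e=[7,50,13] → X
    (3,7)@(7, 15): e=[21,30,19] → X
    (5,7)@(11, 15): e=[49,-10,31] → .
    (2,8)@(5, 17): e=[35,30,5] → X
    (4,8)@(9, 17): e=[63,-10,17] → .
    (2,9)@(5, 19): e=[63,10,-3] → .
    (3,9)@(7, 19): e=[77,-10,3] → .
  covered (8 px):
    . . . . . . . . .
    . . . . . . . . .
    . . . . . . . . .
    . . . . . . . . .
    . . . . . . . . .
    . . . . . . X . .
    . . . . X X . . .
    . . X X X . . . .
    . . X X . . . . .
    . . . . . . . . .
    . . . . . . . . .
T2:
  2·area = 72
  edge (18, 5)→(6, 20): d=(-12,15) right/bottom  bias=-1
  edge (6, 20)→(6, 14): d=(0,-6) top-left  bias=+0
  edge (6, 14)→(18, 5): d=(12,-9) top-left  bias=+0
    (6,4)@(13, 9): e=[27,42,3] → X
    (7,4)@(15, 9): e=[-3,54,21] → .
    (5,5)@(11, 11): e=[33,30,9] → X
    (7,5)@(15, 11): e=[-27,54,45] → .
    (4,6)@(9, 13): e=[39,18,15] → X
    (6,6)@(13, 13): e=[-21,42,51] → .
    (3,7)@(7, 15): e=[45,6,21] → X
    (5,7)@(11, 15): e=[-15,30,57] → .
    (3,8)@(7, 17): e=[21,6,45] → X
    (4,8)@(9, 17): e=[-9,18,63] → .
    (3,9)@(7, 19): e=[-3,6,69] → .
  covered (8 px):
    . . . . . . . . .
    . . . . . . . . .
    . . . . . . . . .
    . . . . . . . . .
    . . . . . . X . .
    . . . . . X X . .
    . . . . X X . . .
    . . . X X . . . .
    . . . X . . . . .
    . . . . . . . . .
    . . . . . . . . .
T3:
  2·area = 20  (B↔C swapped to make it positive)
  edge (0, 14)→(14, 18): d=(14,4) right/bottom  bias=-1
  edge (14, 18)→(2, 16): d=(-12,-2) top-left  bias=+0
  edge (2, 16)→(0, 14): d=(-2,-2) top-left  bias=+0
    (0,7)@(1, 15): e=[10,10,0] → X  [on edge]
    (1,7)@(3, 15): e=[2,14,4] → X
    (2,7)@(5, 15): e=[-6,18,8] → .
    (0,8)@(1, 17): e=[38,-14,-4] → .
    (1,8)@(3, 17): e=[30,-10,0] → .  [on edge]
    (4,8)@(9, 17): e=[6,2,12] → X
    (5,8)@(11, 17): e=[-2,6,16] → .
    (2,9)@(5, 19): e=[50,-30,0] → .  [on edge]
    (4,9)@(9, 19): e=[34,-22,8] → .
    (3,10)@(7, 21): e=[70,-50,0] → .  [on edge]
  covered (3 px):
    . . . . . . . . .
    . . . . . . . . .
    . . . . . . . . .
    . . . . . . . . .
    . . . . . . . . .
    . . . . . . . . .
    . . . . . . . . .
    X X . . . . . . .
    . . . . X . . . .
    . . . . . . . . .
    . . . . . . . . .

Result: "outside"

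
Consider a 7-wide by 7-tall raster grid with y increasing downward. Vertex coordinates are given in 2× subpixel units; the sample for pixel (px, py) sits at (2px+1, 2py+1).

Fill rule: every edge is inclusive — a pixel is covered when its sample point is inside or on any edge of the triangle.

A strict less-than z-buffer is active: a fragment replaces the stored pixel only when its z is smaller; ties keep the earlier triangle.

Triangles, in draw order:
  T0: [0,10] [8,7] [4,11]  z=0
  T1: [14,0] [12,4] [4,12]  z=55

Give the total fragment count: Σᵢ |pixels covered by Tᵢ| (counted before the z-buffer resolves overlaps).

T0:
  2·area = 20
  edge (0, 10)→(8, 7): d=(8,-3) inclusive
  edge (8, 7)→(4, 11): d=(-4,4) inclusive
  edge (4, 11)→(0, 10): d=(-4,-1) inclusive
    (1,4)@(3, 9): e=[1,12,7] → X
    (2,4)@(5, 9): e=[7,4,9] → X
    (3,4)@(7, 9): e=[13,-4,11] → .
    (1,5)@(3, 11): e=[17,4,-1] → .
    (2,5)@(5, 11): e=[23,-4,1] → .
  covered (2 px):
    . . . . . . .
    . . . . . . .
    . . . . . . .
    . . . . . . .
    . X X . . . .
    . . . . . . .
    . . . . . . .
T1:
  2·area = 16
  edge (14, 0)→(12, 4): d=(-2,4) inclusive
  edge (12, 4)→(4, 12): d=(-8,8) inclusive
  edge (4, 12)→(14, 0): d=(10,-12) inclusive
    (6,1)@(13, 3): e=[-2,0,18] → .  [on edge]
    (5,2)@(11, 5): e=[2,0,14] → X  [on edge]
    (6,2)@(13, 5): e=[-6,-16,38] → .
    (4,3)@(9, 7): e=[6,0,10] → X  [on edge]
    (5,3)@(11, 7): e=[-2,-16,34] → .
    (3,4)@(7, 9): e=[10,0,6] → X  [on edge]
    (4,4)@(9, 9): e=[2,-16,30] → .
    (2,5)@(5, 11): e=[14,0,2] → X  [on edge]
    (3,5)@(7, 11): e=[6,-16,26] → .
    (1,6)@(3, 13): e=[18,0,-2] → .  [on edge]
    (2,6)@(5, 13): e=[10,-16,22] → .
  covered (4 px):
    . . . . . . .
    . . . . . . .
    . . . . . X .
    . . . . X . .
    . . . X . . .
    . . X . . . .
    . . . . . . .

Result: 6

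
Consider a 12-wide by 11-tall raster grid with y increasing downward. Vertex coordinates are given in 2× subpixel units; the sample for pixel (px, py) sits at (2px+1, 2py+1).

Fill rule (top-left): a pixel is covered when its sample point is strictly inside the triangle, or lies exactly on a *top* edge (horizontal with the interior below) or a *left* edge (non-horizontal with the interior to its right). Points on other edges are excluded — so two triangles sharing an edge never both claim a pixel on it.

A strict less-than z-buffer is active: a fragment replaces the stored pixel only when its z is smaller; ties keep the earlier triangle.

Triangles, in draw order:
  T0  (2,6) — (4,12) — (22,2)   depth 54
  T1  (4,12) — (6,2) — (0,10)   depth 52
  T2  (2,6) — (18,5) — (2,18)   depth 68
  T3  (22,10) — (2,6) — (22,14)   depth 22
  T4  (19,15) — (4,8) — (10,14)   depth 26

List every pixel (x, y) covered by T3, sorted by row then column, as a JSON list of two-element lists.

T0:
  2·area = 128  (B↔C swapped to make it positive)
  edge (2, 6)→(22, 2): d=(20,-4) top-left  bias=+0
  edge (22, 2)→(4, 12): d=(-18,10) right/bottom  bias=-1
  edge (4, 12)→(2, 6): d=(-2,-6) top-left  bias=+0
    (0,1)@(1, 3): e=[-64,192,0] → ·  [on edge]
    (8,1)@(17, 3): e=[0,32,96] → #  [on edge]
    (9,1)@(19, 3): e=[8,12,108] → #
    (10,1)@(21, 3): e=[16,-8,120] → ·
    (3,2)@(7, 5): e=[0,96,32] → #  [on edge]
    (4,2)@(9, 5): e=[8,76,44] → #
    (5,2)@(11, 5): e=[16,56,56] → #
    (6,2)@(13, 5): e=[24,36,68] → #
    (7,2)@(15, 5): e=[32,16,80] → #
    (8,2)@(17, 5): e=[40,-4,92] → ·
    (9,2)@(19, 5): e=[48,-24,104] → ·
    (1,3)@(3, 7): e=[24,100,4] → #
    (6,3)@(13, 7): e=[64,0,64] → ·  [on edge]
    (1,4)@(3, 9): e=[64,64,0] → #  [on edge]
    (2,7)@(5, 15): e=[192,-64,0] → ·  [on edge]
    (3,10)@(7, 21): e=[320,-192,0] → ·  [on edge]
  covered (17 px):
    · · · · · · · · · · · ·
    · · · · · · · · # # · ·
    · · · # # # # # · · · ·
    · # # # # # · · · · · ·
    · # # # # · · · · · · ·
    · · # · · · · · · · · ·
    · · · · · · · · · · · ·
    · · · · · · · · · · · ·
    · · · · · · · · · · · ·
    · · · · · · · · · · · ·
    · · · · · · · · · · · ·
T1:
  2·area = 44  (B↔C swapped to make it positive)
  edge (4, 12)→(0, 10): d=(-4,-2) top-left  bias=+0
  edge (0, 10)→(6, 2): d=(6,-8) top-left  bias=+0
  edge (6, 2)→(4, 12): d=(-2,10) right/bottom  bias=-1
    (2,2)@(5, 5): e=[30,10,4] → #
    (3,2)@(7, 5): e=[34,26,-16] → ·
    (1,3)@(3, 7): e=[18,6,20] → #
    (2,3)@(5, 7): e=[22,22,0] → ·  [on edge]
    (0,4)@(1, 9): e=[6,2,36] → #
    (2,4)@(5, 9): e=[14,34,-4] → ·
    (0,5)@(1, 11): e=[-2,14,32] → ·
    (1,5)@(3, 11): e=[2,30,12] → #
    (2,5)@(5, 11): e=[6,46,-8] → ·
    (1,6)@(3, 13): e=[-6,42,8] → ·
    (1,8)@(3, 17): e=[-22,66,0] → ·  [on edge]
  covered (5 px):
    · · · · · · · · · · · ·
    · · · · · · · · · · · ·
    · · # · · · · · · · · ·
    · # · · · · · · · · · ·
    # # · · · · · · · · · ·
    · # · · · · · · · · · ·
    · · · · · · · · · · · ·
    · · · · · · · · · · · ·
    · · · · · · · · · · · ·
    · · · · · · · · · · · ·
    · · · · · · · · · · · ·
T2:
  2·area = 192
  edge (2, 6)→(18, 5): d=(16,-1) top-left  bias=+0
  edge (18, 5)→(2, 18): d=(-16,13) right/bottom  bias=-1
  edge (2, 18)→(2, 6): d=(0,-12) top-left  bias=+0
    (1,3)@(3, 7): e=[17,163,12] → #
    (2,3)@(5, 7): e=[19,137,36] → #
    (3,3)@(7, 7): e=[21,111,60] → #
    (4,3)@(9, 7): e=[23,85,84] → #
    (5,3)@(11, 7): e=[25,59,108] → #
    (6,3)@(13, 7): e=[27,33,132] → #
    (7,3)@(15, 7): e=[29,7,156] → #
    (8,3)@(17, 7): e=[31,-19,180] → ·
    (1,4)@(3, 9): e=[49,131,12] → #
    (7,4)@(15, 9): e=[61,-25,156] → ·
    (1,5)@(3, 11): e=[81,99,12] → #
    (5,5)@(11, 11): e=[89,-5,108] → ·
  covered (23 px):
    · · · · · · · · · · · ·
    · · · · · · · · · · · ·
    · · · · · · · · · · · ·
    · # # # # # # # · · · ·
    · # # # # # # · · · · ·
    · # # # # · · · · · · ·
    · # # # · · · · · · · ·
    · # # · · · · · · · · ·
    · # · · · · · · · · · ·
    · · · · · · · · · · · ·
    · · · · · · · · · · · ·
T3:
  2·area = 80  (B↔C swapped to make it positive)
  edge (22, 10)→(22, 14): d=(0,4) right/bottom  bias=-1
  edge (22, 14)→(2, 6): d=(-20,-8) top-left  bias=+0
  edge (2, 6)→(22, 10): d=(20,4) right/bottom  bias=-1
    (2,3)@(5, 7): e=[68,4,8] → #
    (3,3)@(7, 7): e=[60,20,0] → ·  [on edge]
    (2,4)@(5, 9): e=[68,-36,48] → ·
    (5,4)@(11, 9): e=[44,12,24] → #
    (6,4)@(13, 9): e=[36,28,16] → #
    (7,4)@(15, 9): e=[28,44,8] → #
    (8,4)@(17, 9): e=[20,60,0] → ·  [on edge]
    (5,5)@(11, 11): e=[44,-28,64] → ·
    (6,5)@(13, 11): e=[36,-12,56] → ·
    (7,5)@(15, 11): e=[28,4,48] → #
    (8,5)@(17, 11): e=[20,20,40] → #
    (9,5)@(19, 11): e=[12,36,32] → #
  covered (9 px):
    · · · · · · · · · · · ·
    · · · · · · · · · · · ·
    · · · · · · · · · · · ·
    · · # · · · · · · · · ·
    · · · · · # # # · · · ·
    · · · · · · · # # # # ·
    · · · · · · · · · · # ·
    · · · · · · · · · · · ·
    · · · · · · · · · · · ·
    · · · · · · · · · · · ·
    · · · · · · · · · · · ·
T4:
  2·area = 48  (B↔C swapped to make it positive)
  edge (19, 15)→(10, 14): d=(-9,-1) top-left  bias=+0
  edge (10, 14)→(4, 8): d=(-6,-6) top-left  bias=+0
  edge (4, 8)→(19, 15): d=(15,7) right/bottom  bias=-1
    (0,2)@(1, 5): e=[72,0,-24] → ·  [on edge]
    (1,3)@(3, 7): e=[56,0,-8] → ·  [on edge]
    (2,4)@(5, 9): e=[40,0,8] → #  [on edge]
    (3,4)@(7, 9): e=[42,12,-6] → ·
    (2,5)@(5, 11): e=[22,-12,38] → ·
    (3,5)@(7, 11): e=[24,0,24] → #  [on edge]
    (4,5)@(9, 11): e=[26,12,10] → #
    (5,5)@(11, 11): e=[28,24,-4] → ·
    (0,6)@(1, 13): e=[0,-48,96] → ·  [on edge]
    (3,6)@(7, 13): e=[6,-12,54] → ·
    (4,6)@(9, 13): e=[8,0,40] → #  [on edge]
    (5,6)@(11, 13): e=[10,12,26] → #
    (5,7)@(11, 15): e=[-8,0,56] → ·  [on edge]
    (9,7)@(19, 15): e=[0,48,0] → ·  [on edge]
    (6,8)@(13, 17): e=[-24,0,72] → ·  [on edge]
    (7,9)@(15, 19): e=[-40,0,88] → ·  [on edge]
    (8,10)@(17, 21): e=[-56,0,104] → ·  [on edge]
  covered (6 px):
    · · · · · · · · · · · ·
    · · · · · · · · · · · ·
    · · · · · · · · · · · ·
    · · · · · · · · · · · ·
    · · # · · · · · · · · ·
    · · · # # · · · · · · ·
    · · · · # # # · · · · ·
    · · · · · · · · · · · ·
    · · · · · · · · · · · ·
    · · · · · · · · · · · ·
    · · · · · · · · · · · ·

Answer: [[2,3],[5,4],[6,4],[7,4],[7,5],[8,5],[9,5],[10,5],[10,6]]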